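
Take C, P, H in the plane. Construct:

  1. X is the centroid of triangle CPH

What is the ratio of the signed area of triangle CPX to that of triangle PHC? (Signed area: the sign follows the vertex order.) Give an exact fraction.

[CPX]:[PHC] = 1/3

Set C = (0, 0), P = (1, 0), H = (0, 1); any affine frame gives the same invariant.
1. X is the centroid of triangle CPH ⇒ X = (1/3, 1/3)
2·[CPX] = 1/3, 2·[PHC] = 1
[CPX]:[PHC] = 1/3:1 = 1/3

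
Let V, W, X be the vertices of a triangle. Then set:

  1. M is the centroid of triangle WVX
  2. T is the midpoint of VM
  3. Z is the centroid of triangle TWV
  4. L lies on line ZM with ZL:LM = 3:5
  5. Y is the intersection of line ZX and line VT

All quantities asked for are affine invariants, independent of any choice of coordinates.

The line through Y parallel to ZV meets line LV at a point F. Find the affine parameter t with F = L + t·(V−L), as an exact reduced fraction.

t = -4/3

Assign V = (0, 0), W = (1, 0), X = (0, 1) — the answer is frame-independent, so this choice is without loss of generality.
1. M is the centroid of triangle WVX ⇒ M = (1/3, 1/3)
2. T is the midpoint of VM ⇒ T = (1/6, 1/6)
3. Z is the centroid of triangle TWV ⇒ Z = (7/18, 1/18)
4. L lies on line ZM with ZL:LM = 3:5 ⇒ L = (53/144, 23/144)
5. Y is the intersection of line ZX and line VT ⇒ Y = (7/24, 7/24)
through Y parallel to ZV: direction (-7/18, -1/18); meets LV at F = (371/432, 161/432)
F = L + t·(V−L) with t = -4/3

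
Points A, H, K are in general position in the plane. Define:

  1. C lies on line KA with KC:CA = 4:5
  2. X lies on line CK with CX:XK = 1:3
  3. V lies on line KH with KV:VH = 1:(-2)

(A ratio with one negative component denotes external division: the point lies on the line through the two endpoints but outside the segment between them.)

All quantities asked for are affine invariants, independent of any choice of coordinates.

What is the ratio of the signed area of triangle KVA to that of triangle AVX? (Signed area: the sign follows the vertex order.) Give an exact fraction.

[KVA]:[AVX] = -3/2

Set A = (0, 0), H = (1, 0), K = (0, 1); any affine frame gives the same invariant.
1. C lies on line KA with KC:CA = 4:5 ⇒ C = (0, 5/9)
2. X lies on line CK with CX:XK = 1:3 ⇒ X = (0, 2/3)
3. V lies on line KH with KV:VH = 1:(-2) ⇒ V = (-1, 2)
2·[KVA] = 1, 2·[AVX] = -2/3
[KVA]:[AVX] = 1:-2/3 = -3/2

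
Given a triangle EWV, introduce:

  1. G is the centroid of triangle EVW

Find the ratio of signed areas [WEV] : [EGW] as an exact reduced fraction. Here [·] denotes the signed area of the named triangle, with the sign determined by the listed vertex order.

Choose coordinates E = (0, 0), W = (1, 0), V = (0, 1).
1. G is the centroid of triangle EVW ⇒ G = (1/3, 1/3)
2·[WEV] = -1, 2·[EGW] = -1/3
[WEV]:[EGW] = -1:-1/3 = 3

[WEV]:[EGW] = 3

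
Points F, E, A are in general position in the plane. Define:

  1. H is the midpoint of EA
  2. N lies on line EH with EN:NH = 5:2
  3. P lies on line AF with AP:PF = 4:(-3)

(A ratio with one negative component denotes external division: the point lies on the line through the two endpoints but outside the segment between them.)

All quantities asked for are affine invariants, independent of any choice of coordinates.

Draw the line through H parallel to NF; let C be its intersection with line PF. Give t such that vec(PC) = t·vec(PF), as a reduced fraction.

t = 29/27

Set F = (0, 0), E = (1, 0), A = (0, 1); any affine frame gives the same invariant.
1. H is the midpoint of EA ⇒ H = (1/2, 1/2)
2. N lies on line EH with EN:NH = 5:2 ⇒ N = (9/14, 5/14)
3. P lies on line AF with AP:PF = 4:(-3) ⇒ P = (0, -3)
through H parallel to NF: direction (-9/14, -5/14); meets PF at C = (0, 2/9)
C = P + t·(F−P) with t = 29/27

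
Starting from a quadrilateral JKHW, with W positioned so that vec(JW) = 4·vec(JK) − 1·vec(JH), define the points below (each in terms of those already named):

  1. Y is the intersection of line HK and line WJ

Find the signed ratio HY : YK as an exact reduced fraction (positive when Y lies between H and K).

HY:YK = -4

Work in coordinates with J = (0, 0), K = (1, 0), H = (0, 1), W = (4, -1).
1. Y is the intersection of line HK and line WJ ⇒ Y = (4/3, -1/3)
Y = H + t·(K−H) with t = 4/3, so HY:YK = t:(1−t) = 4/3:-1/3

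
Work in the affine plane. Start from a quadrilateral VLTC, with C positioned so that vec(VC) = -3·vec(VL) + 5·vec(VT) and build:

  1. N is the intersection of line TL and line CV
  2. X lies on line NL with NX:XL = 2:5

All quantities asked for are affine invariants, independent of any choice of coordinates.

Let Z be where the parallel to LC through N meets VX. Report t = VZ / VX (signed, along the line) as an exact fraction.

t = 7/9

Choose coordinates V = (0, 0), L = (1, 0), T = (0, 1), C = (-3, 5).
1. N is the intersection of line TL and line CV ⇒ N = (-3/2, 5/2)
2. X lies on line NL with NX:XL = 2:5 ⇒ X = (-11/14, 25/14)
through N parallel to LC: direction (-4, 5); meets VX at Z = (-11/18, 25/18)
Z = V + t·(X−V) with t = 7/9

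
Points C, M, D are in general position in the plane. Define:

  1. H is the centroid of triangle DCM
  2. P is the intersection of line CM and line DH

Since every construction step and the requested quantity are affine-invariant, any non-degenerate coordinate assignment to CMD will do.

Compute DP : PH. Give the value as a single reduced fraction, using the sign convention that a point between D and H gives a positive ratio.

DP:PH = -3

Choose coordinates C = (0, 0), M = (1, 0), D = (0, 1).
1. H is the centroid of triangle DCM ⇒ H = (1/3, 1/3)
2. P is the intersection of line CM and line DH ⇒ P = (1/2, 0)
P = D + t·(H−D) with t = 3/2, so DP:PH = t:(1−t) = 3/2:-1/2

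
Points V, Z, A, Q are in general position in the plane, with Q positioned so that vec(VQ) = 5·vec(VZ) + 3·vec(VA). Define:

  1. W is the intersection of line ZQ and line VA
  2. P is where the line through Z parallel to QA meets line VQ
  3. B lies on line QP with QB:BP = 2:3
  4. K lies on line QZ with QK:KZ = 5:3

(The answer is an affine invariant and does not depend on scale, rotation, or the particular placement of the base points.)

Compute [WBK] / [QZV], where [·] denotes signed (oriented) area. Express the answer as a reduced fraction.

Set V = (0, 0), Z = (1, 0), A = (0, 1), Q = (5, 3); any affine frame gives the same invariant.
1. W is the intersection of line ZQ and line VA ⇒ W = (0, -3/4)
2. P is where the line through Z parallel to QA meets line VQ ⇒ P = (-2, -6/5)
3. B lies on line QP with QB:BP = 2:3 ⇒ B = (11/5, 33/25)
4. K lies on line QZ with QK:KZ = 5:3 ⇒ K = (5/2, 9/8)
2·[WBK] = -21/20, 2·[QZV] = -3
[WBK]:[QZV] = -21/20:-3 = 7/20

[WBK]:[QZV] = 7/20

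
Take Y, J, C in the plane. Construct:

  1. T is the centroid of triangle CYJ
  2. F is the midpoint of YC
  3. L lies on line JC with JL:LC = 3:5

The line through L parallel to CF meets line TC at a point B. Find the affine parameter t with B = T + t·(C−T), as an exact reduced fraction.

Choose coordinates Y = (0, 0), J = (1, 0), C = (0, 1).
1. T is the centroid of triangle CYJ ⇒ T = (1/3, 1/3)
2. F is the midpoint of YC ⇒ F = (0, 1/2)
3. L lies on line JC with JL:LC = 3:5 ⇒ L = (5/8, 3/8)
through L parallel to CF: direction (0, -1/2); meets TC at B = (5/8, -1/4)
B = T + t·(C−T) with t = -7/8

t = -7/8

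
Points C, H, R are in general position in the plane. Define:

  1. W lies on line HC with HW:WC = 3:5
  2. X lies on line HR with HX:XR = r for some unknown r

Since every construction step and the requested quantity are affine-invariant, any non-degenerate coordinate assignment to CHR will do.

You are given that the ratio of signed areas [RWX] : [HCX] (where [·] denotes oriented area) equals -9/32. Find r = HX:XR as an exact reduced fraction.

Choose coordinates C = (0, 0), H = (1, 0), R = (0, 1).
1. W lies on line HC with HW:WC = 3:5 ⇒ W = (5/8, 0)
2. With HX:XR = r, write λ = r/(r+1) so X = H + λ·(R−H); X is affine-linear in λ
Every point depending on X is an affine combination of X and λ-independent points, so each such coordinate is linear in λ; the λ² term in each signed area is a multiple of (R−H)×(R−H) = 0, so 2·[RWX] and 2·[HCX] are each linear in λ. Evaluating at λ=0 and λ=1:
  2·[RWX] = -3/8·λ + 3/8,   2·[HCX] = −λ
So [RWX]:[HCX] = (-3/8·λ + 3/8) / (−λ). Setting this equal to -9/32:
  -3/8·λ + 3/8 = -9/32·(−λ)  ⇒  λ = 4/7
Then r = λ/(1−λ) = (4/7)/(3/7) = 4/3. Check: with r = 4/3, X = (3/7, 4/7) and [RWX]:[HCX] = -9/32 as required.

r = 4/3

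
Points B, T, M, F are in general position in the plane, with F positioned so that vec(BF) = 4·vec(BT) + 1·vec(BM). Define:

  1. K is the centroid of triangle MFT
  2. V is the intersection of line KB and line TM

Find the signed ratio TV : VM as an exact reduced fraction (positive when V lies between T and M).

Assign B = (0, 0), T = (1, 0), M = (0, 1), F = (4, 1) — the answer is frame-independent, so this choice is without loss of generality.
1. K is the centroid of triangle MFT ⇒ K = (5/3, 2/3)
2. V is the intersection of line KB and line TM ⇒ V = (5/7, 2/7)
V = T + t·(M−T) with t = 2/7, so TV:VM = t:(1−t) = 2/7:5/7

TV:VM = 2/5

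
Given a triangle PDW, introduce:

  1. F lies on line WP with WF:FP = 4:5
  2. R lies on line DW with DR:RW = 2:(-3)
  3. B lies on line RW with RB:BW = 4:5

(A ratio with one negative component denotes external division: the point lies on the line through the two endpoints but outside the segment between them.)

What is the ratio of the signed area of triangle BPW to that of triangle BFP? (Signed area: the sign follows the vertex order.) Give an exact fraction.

Work in coordinates with P = (0, 0), D = (1, 0), W = (0, 1).
1. F lies on line WP with WF:FP = 4:5 ⇒ F = (0, 5/9)
2. R lies on line DW with DR:RW = 2:(-3) ⇒ R = (3, -2)
3. B lies on line RW with RB:BW = 4:5 ⇒ B = (5/3, -2/3)
2·[BPW] = -5/3, 2·[BFP] = 25/27
[BPW]:[BFP] = -5/3:25/27 = -9/5

[BPW]:[BFP] = -9/5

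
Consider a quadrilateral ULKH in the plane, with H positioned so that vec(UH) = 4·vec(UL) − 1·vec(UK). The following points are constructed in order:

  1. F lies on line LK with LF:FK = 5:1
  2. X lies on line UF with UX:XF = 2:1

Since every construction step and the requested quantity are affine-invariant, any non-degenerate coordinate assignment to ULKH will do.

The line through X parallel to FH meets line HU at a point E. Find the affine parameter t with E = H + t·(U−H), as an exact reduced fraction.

t = 1/3

Set U = (0, 0), L = (1, 0), K = (0, 1), H = (4, -1); any affine frame gives the same invariant.
1. F lies on line LK with LF:FK = 5:1 ⇒ F = (1/6, 5/6)
2. X lies on line UF with UX:XF = 2:1 ⇒ X = (1/9, 5/9)
through X parallel to FH: direction (23/6, -11/6); meets HU at E = (8/3, -2/3)
E = H + t·(U−H) with t = 1/3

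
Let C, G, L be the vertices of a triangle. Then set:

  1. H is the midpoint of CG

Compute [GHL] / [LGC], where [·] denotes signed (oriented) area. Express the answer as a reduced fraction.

[GHL]:[LGC] = 1/2

Set C = (0, 0), G = (1, 0), L = (0, 1); any affine frame gives the same invariant.
1. H is the midpoint of CG ⇒ H = (1/2, 0)
2·[GHL] = -1/2, 2·[LGC] = -1
[GHL]:[LGC] = -1/2:-1 = 1/2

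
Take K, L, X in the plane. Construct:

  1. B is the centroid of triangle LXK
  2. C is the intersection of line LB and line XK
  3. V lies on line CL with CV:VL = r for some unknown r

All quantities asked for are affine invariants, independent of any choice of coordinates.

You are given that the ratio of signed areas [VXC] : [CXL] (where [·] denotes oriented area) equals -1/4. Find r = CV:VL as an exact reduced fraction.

Set K = (0, 0), L = (1, 0), X = (0, 1); any affine frame gives the same invariant.
1. B is the centroid of triangle LXK ⇒ B = (1/3, 1/3)
2. C is the intersection of line LB and line XK ⇒ C = (0, 1/2)
3. With CV:VL = r, write λ = r/(r+1) so V = C + λ·(L−C); V is affine-linear in λ
Every point depending on V is an affine combination of V and λ-independent points, so each such coordinate is linear in λ; the λ² term in each signed area is a multiple of (L−C)×(L−C) = 0, so 2·[VXC] and 2·[CXL] are each linear in λ. Evaluating at λ=0 and λ=1:
  2·[VXC] = 1/2·λ,   2·[CXL] = -1/2
So [VXC]:[CXL] = (1/2·λ) / (-1/2). Setting this equal to -1/4:
  1/2·λ = -1/4·(-1/2)  ⇒  λ = 1/4
Then r = λ/(1−λ) = (1/4)/(3/4) = 1/3. Check: with r = 1/3, V = (1/4, 3/8) and [VXC]:[CXL] = -1/4 as required.

r = 1/3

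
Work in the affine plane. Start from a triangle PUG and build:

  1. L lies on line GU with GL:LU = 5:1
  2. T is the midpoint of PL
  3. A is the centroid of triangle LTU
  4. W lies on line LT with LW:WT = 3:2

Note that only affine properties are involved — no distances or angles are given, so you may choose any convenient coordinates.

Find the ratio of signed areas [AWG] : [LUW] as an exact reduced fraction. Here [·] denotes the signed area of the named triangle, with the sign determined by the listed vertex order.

[AWG]:[LUW] = 23/9

Choose coordinates P = (0, 0), U = (1, 0), G = (0, 1).
1. L lies on line GU with GL:LU = 5:1 ⇒ L = (5/6, 1/6)
2. T is the midpoint of PL ⇒ T = (5/12, 1/12)
3. A is the centroid of triangle LTU ⇒ A = (3/4, 1/12)
4. W lies on line LT with LW:WT = 3:2 ⇒ W = (7/12, 7/60)
2·[AWG] = -23/180, 2·[LUW] = -1/20
[AWG]:[LUW] = -23/180:-1/20 = 23/9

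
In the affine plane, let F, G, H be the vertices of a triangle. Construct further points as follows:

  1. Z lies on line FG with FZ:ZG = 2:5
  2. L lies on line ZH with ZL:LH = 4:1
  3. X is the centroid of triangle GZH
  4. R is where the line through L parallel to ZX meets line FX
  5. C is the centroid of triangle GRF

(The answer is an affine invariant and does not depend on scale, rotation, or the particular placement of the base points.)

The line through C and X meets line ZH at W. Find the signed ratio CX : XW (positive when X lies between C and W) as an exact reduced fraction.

Set F = (0, 0), G = (1, 0), H = (0, 1); any affine frame gives the same invariant.
1. Z lies on line FG with FZ:ZG = 2:5 ⇒ Z = (2/7, 0)
2. L lies on line ZH with ZL:LH = 4:1 ⇒ L = (2/35, 4/5)
3. X is the centroid of triangle GZH ⇒ X = (3/7, 1/3)
4. R is where the line through L parallel to ZX meets line FX ⇒ R = (-3/7, -1/3)
5. C is the centroid of triangle GRF ⇒ C = (4/21, -1/9)
line CX meets ZH at W = (44/161, 1/23)
X = C + t·(W−C) with t = 23/8, so CX:XW = 23/8:-15/8

CX:XW = -23/15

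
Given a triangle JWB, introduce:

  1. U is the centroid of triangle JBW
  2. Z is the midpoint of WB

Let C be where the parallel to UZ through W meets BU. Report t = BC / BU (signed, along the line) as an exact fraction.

t = 2

Set J = (0, 0), W = (1, 0), B = (0, 1); any affine frame gives the same invariant.
1. U is the centroid of triangle JBW ⇒ U = (1/3, 1/3)
2. Z is the midpoint of WB ⇒ Z = (1/2, 1/2)
through W parallel to UZ: direction (1/6, 1/6); meets BU at C = (2/3, -1/3)
C = B + t·(U−B) with t = 2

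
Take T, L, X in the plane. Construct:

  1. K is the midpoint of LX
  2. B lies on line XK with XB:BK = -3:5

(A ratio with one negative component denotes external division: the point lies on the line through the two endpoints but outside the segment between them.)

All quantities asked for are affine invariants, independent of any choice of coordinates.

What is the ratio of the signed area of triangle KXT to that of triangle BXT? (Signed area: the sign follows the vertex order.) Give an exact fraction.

Choose coordinates T = (0, 0), L = (1, 0), X = (0, 1).
1. K is the midpoint of LX ⇒ K = (1/2, 1/2)
2. B lies on line XK with XB:BK = -3:5 ⇒ B = (-3/4, 7/4)
2·[KXT] = 1/2, 2·[BXT] = -3/4
[KXT]:[BXT] = 1/2:-3/4 = -2/3

[KXT]:[BXT] = -2/3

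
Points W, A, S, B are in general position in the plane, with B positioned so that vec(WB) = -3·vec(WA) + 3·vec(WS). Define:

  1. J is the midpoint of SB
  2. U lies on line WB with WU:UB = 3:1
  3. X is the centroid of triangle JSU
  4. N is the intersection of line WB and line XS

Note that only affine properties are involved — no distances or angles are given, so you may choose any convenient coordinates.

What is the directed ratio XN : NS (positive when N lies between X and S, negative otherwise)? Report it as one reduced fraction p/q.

XN:NS = -1/2

Set W = (0, 0), A = (1, 0), S = (0, 1), B = (-3, 3); any affine frame gives the same invariant.
1. J is the midpoint of SB ⇒ J = (-3/2, 2)
2. U lies on line WB with WU:UB = 3:1 ⇒ U = (-9/4, 9/4)
3. X is the centroid of triangle JSU ⇒ X = (-5/4, 7/4)
4. N is the intersection of line WB and line XS ⇒ N = (-5/2, 5/2)
N = X + t·(S−X) with t = -1, so XN:NS = t:(1−t) = -1:2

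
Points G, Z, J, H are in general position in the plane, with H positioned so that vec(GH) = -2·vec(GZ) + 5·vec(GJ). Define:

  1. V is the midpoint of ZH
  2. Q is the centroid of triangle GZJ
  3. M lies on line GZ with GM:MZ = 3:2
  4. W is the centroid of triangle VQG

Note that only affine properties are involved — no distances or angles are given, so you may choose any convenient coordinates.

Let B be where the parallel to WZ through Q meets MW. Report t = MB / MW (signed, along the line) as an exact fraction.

Choose coordinates G = (0, 0), Z = (1, 0), J = (0, 1), H = (-2, 5).
1. V is the midpoint of ZH ⇒ V = (-1/2, 5/2)
2. Q is the centroid of triangle GZJ ⇒ Q = (1/3, 1/3)
3. M lies on line GZ with GM:MZ = 3:2 ⇒ M = (3/5, 0)
4. W is the centroid of triangle VQG ⇒ W = (-1/18, 17/18)
through Q parallel to WZ: direction (19/18, -17/18); meets MW at B = (29/68, 1/4)
B = M + t·(W−M) with t = 9/34

t = 9/34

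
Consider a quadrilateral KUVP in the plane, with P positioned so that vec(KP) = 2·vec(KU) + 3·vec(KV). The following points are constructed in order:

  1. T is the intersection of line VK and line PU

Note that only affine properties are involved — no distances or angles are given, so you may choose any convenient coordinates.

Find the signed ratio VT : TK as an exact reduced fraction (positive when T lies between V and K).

Work in coordinates with K = (0, 0), U = (1, 0), V = (0, 1), P = (2, 3).
1. T is the intersection of line VK and line PU ⇒ T = (0, -3)
T = V + t·(K−V) with t = 4, so VT:TK = t:(1−t) = 4:-3

VT:TK = -4/3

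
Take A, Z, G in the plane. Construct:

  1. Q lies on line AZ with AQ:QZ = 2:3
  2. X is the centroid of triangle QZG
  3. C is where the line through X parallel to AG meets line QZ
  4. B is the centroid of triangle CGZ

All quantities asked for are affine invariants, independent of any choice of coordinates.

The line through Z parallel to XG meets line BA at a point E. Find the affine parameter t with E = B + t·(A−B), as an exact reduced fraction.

Work in coordinates with A = (0, 0), Z = (1, 0), G = (0, 1).
1. Q lies on line AZ with AQ:QZ = 2:3 ⇒ Q = (2/5, 0)
2. X is the centroid of triangle QZG ⇒ X = (7/15, 1/3)
3. C is where the line through X parallel to AG meets line QZ ⇒ C = (7/15, 0)
4. B is the centroid of triangle CGZ ⇒ B = (22/45, 1/3)
through Z parallel to XG: direction (-7/15, 2/3); meets BA at E = (44/65, 6/13)
E = B + t·(A−B) with t = -5/13

t = -5/13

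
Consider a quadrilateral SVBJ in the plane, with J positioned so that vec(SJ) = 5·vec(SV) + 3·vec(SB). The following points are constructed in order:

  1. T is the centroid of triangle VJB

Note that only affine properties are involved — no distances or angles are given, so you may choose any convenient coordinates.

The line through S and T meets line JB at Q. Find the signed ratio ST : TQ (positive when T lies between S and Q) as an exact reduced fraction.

Set S = (0, 0), V = (1, 0), B = (0, 1), J = (5, 3); any affine frame gives the same invariant.
1. T is the centroid of triangle VJB ⇒ T = (2, 4/3)
line ST meets JB at Q = (15/4, 5/2)
T = S + t·(Q−S) with t = 8/15, so ST:TQ = 8/15:7/15

ST:TQ = 8/7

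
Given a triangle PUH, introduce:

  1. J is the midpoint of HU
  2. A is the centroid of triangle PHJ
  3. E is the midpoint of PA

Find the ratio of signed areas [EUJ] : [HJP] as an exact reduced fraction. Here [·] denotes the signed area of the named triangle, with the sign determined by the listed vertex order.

[EUJ]:[HJP] = -2/3

Choose coordinates P = (0, 0), U = (1, 0), H = (0, 1).
1. J is the midpoint of HU ⇒ J = (1/2, 1/2)
2. A is the centroid of triangle PHJ ⇒ A = (1/6, 1/2)
3. E is the midpoint of PA ⇒ E = (1/12, 1/4)
2·[EUJ] = 1/3, 2·[HJP] = -1/2
[EUJ]:[HJP] = 1/3:-1/2 = -2/3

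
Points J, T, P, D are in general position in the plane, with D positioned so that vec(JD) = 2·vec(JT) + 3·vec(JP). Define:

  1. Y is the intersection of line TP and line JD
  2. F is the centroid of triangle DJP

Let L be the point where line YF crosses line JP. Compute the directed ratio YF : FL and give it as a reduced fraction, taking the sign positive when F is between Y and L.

YF:FL = -2/5

Assign J = (0, 0), T = (1, 0), P = (0, 1), D = (2, 3) — the answer is frame-independent, so this choice is without loss of generality.
1. Y is the intersection of line TP and line JD ⇒ Y = (2/5, 3/5)
2. F is the centroid of triangle DJP ⇒ F = (2/3, 4/3)
line YF meets JP at L = (0, -1/2)
F = Y + t·(L−Y) with t = -2/3, so YF:FL = -2/3:5/3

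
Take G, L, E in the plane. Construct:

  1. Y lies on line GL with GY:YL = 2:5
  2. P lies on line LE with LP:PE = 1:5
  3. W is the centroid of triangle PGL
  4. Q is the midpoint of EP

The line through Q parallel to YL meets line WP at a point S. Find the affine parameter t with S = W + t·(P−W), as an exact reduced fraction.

t = 19/4

Assign G = (0, 0), L = (1, 0), E = (0, 1) — the answer is frame-independent, so this choice is without loss of generality.
1. Y lies on line GL with GY:YL = 2:5 ⇒ Y = (2/7, 0)
2. P lies on line LE with LP:PE = 1:5 ⇒ P = (5/6, 1/6)
3. W is the centroid of triangle PGL ⇒ W = (11/18, 1/18)
4. Q is the midpoint of EP ⇒ Q = (5/12, 7/12)
through Q parallel to YL: direction (5/7, 0); meets WP at S = (5/3, 7/12)
S = W + t·(P−W) with t = 19/4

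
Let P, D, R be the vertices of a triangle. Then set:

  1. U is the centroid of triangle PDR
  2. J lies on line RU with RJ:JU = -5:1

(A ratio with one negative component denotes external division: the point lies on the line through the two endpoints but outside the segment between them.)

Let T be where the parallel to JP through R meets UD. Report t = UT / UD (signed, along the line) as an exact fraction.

t = -4/3

Assign P = (0, 0), D = (1, 0), R = (0, 1) — the answer is frame-independent, so this choice is without loss of generality.
1. U is the centroid of triangle PDR ⇒ U = (1/3, 1/3)
2. J lies on line RU with RJ:JU = -5:1 ⇒ J = (5/12, 1/6)
through R parallel to JP: direction (-5/12, -1/6); meets UD at T = (-5/9, 7/9)
T = U + t·(D−U) with t = -4/3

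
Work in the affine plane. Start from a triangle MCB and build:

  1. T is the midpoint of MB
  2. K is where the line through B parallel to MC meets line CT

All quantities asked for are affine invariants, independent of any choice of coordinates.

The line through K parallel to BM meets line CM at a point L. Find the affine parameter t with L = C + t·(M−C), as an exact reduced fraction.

Set M = (0, 0), C = (1, 0), B = (0, 1); any affine frame gives the same invariant.
1. T is the midpoint of MB ⇒ T = (0, 1/2)
2. K is where the line through B parallel to MC meets line CT ⇒ K = (-1, 1)
through K parallel to BM: direction (0, -1); meets CM at L = (-1, 0)
L = C + t·(M−C) with t = 2

t = 2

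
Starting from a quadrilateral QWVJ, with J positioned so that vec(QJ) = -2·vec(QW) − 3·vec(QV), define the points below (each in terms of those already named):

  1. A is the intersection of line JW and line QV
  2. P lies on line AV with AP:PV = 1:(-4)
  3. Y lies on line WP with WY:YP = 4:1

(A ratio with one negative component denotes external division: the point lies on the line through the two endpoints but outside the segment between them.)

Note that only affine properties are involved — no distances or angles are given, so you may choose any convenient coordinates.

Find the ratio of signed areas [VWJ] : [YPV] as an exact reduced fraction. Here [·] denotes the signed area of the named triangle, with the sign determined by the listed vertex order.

Set Q = (0, 0), W = (1, 0), V = (0, 1), J = (-2, -3); any affine frame gives the same invariant.
1. A is the intersection of line JW and line QV ⇒ A = (0, -1)
2. P lies on line AV with AP:PV = 1:(-4) ⇒ P = (0, -5/3)
3. Y lies on line WP with WY:YP = 4:1 ⇒ Y = (1/5, -4/3)
2·[VWJ] = -6, 2·[YPV] = -8/15
[VWJ]:[YPV] = -6:-8/15 = 45/4

[VWJ]:[YPV] = 45/4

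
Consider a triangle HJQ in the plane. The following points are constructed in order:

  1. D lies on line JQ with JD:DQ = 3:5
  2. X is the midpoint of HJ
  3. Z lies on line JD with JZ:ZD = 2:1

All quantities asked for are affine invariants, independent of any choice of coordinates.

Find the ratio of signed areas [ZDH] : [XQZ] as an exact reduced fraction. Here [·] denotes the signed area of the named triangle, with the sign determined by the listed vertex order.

Choose coordinates H = (0, 0), J = (1, 0), Q = (0, 1).
1. D lies on line JQ with JD:DQ = 3:5 ⇒ D = (5/8, 3/8)
2. X is the midpoint of HJ ⇒ X = (1/2, 0)
3. Z lies on line JD with JZ:ZD = 2:1 ⇒ Z = (3/4, 1/4)
2·[ZDH] = 1/8, 2·[XQZ] = -3/8
[ZDH]:[XQZ] = 1/8:-3/8 = -1/3

[ZDH]:[XQZ] = -1/3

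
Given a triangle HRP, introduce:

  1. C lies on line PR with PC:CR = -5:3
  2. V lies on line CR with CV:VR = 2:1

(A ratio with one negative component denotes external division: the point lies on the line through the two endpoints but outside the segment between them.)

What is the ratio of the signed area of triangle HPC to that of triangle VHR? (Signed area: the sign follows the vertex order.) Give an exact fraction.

[HPC]:[VHR] = 5

Work in coordinates with H = (0, 0), R = (1, 0), P = (0, 1).
1. C lies on line PR with PC:CR = -5:3 ⇒ C = (5/2, -3/2)
2. V lies on line CR with CV:VR = 2:1 ⇒ V = (3/2, -1/2)
2·[HPC] = -5/2, 2·[VHR] = -1/2
[HPC]:[VHR] = -5/2:-1/2 = 5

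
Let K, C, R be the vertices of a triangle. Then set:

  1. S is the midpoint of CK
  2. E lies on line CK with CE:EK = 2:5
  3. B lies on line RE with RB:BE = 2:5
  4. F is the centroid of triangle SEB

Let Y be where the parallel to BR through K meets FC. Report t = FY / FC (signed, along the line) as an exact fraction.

Set K = (0, 0), C = (1, 0), R = (0, 1); any affine frame gives the same invariant.
1. S is the midpoint of CK ⇒ S = (1/2, 0)
2. E lies on line CK with CE:EK = 2:5 ⇒ E = (5/7, 0)
3. B lies on line RE with RB:BE = 2:5 ⇒ B = (10/49, 5/7)
4. F is the centroid of triangle SEB ⇒ F = (139/294, 5/21)
through K parallel to BR: direction (-10/49, 2/7); meets FC at Y = (-10/21, 2/3)
Y = F + t·(C−F) with t = -9/5

t = -9/5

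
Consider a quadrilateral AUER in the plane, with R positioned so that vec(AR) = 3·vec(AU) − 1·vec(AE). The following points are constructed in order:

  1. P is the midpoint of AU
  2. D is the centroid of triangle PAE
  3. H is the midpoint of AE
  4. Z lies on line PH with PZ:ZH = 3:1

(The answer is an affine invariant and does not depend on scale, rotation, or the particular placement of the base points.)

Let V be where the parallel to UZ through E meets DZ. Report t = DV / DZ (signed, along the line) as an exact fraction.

Set A = (0, 0), U = (1, 0), E = (0, 1), R = (3, -1); any affine frame gives the same invariant.
1. P is the midpoint of AU ⇒ P = (1/2, 0)
2. D is the centroid of triangle PAE ⇒ D = (1/6, 1/3)
3. H is the midpoint of AE ⇒ H = (0, 1/2)
4. Z lies on line PH with PZ:ZH = 3:1 ⇒ Z = (1/8, 3/8)
through E parallel to UZ: direction (-7/8, 3/8); meets DZ at V = (-7/8, 11/8)
V = D + t·(Z−D) with t = 25

t = 25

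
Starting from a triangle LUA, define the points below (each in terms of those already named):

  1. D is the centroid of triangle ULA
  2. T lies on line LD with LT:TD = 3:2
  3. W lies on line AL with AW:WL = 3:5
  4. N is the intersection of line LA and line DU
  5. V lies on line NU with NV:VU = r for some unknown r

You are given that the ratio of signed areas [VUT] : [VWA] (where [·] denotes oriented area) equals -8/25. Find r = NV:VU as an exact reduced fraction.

r = -5/3

Choose coordinates L = (0, 0), U = (1, 0), A = (0, 1).
1. D is the centroid of triangle ULA ⇒ D = (1/3, 1/3)
2. T lies on line LD with LT:TD = 3:2 ⇒ T = (1/5, 1/5)
3. W lies on line AL with AW:WL = 3:5 ⇒ W = (0, 5/8)
4. N is the intersection of line LA and line DU ⇒ N = (0, 1/2)
5. With NV:VU = r, write λ = r/(r+1) so V = N + λ·(U−N); V is affine-linear in λ
Every point depending on V is an affine combination of V and λ-independent points, so each such coordinate is linear in λ; the λ² term in each signed area is a multiple of (U−N)×(U−N) = 0, so 2·[VUT] and 2·[VWA] are each linear in λ. Evaluating at λ=0 and λ=1:
  2·[VUT] = 1/5·λ − 1/5,   2·[VWA] = -3/8·λ
So [VUT]:[VWA] = (1/5·λ − 1/5) / (-3/8·λ). Setting this equal to -8/25:
  1/5·λ − 1/5 = -8/25·(-3/8·λ)  ⇒  λ = 5/2
Then r = λ/(1−λ) = (5/2)/(-3/2) = -5/3. Check: with r = -5/3, V = (5/2, -3/4) and [VUT]:[VWA] = -8/25 as required.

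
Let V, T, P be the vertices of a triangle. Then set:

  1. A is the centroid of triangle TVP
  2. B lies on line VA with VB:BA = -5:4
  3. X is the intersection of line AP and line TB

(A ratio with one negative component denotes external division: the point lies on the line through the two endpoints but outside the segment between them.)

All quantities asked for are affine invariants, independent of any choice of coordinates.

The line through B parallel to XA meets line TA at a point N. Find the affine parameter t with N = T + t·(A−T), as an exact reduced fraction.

t = -3

Work in coordinates with V = (0, 0), T = (1, 0), P = (0, 1).
1. A is the centroid of triangle TVP ⇒ A = (1/3, 1/3)
2. B lies on line VA with VB:BA = -5:4 ⇒ B = (5/3, 5/3)
3. X is the intersection of line AP and line TB ⇒ X = (7/9, -5/9)
through B parallel to XA: direction (-4/9, 8/9); meets TA at N = (3, -1)
N = T + t·(A−T) with t = -3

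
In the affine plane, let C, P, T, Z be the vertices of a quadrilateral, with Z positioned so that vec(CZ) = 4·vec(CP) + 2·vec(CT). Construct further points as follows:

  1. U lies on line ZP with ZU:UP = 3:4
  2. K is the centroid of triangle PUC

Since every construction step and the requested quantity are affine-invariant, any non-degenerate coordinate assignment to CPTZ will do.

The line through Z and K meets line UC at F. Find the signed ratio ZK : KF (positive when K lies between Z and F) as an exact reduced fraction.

ZK:KF = -13/4

Choose coordinates C = (0, 0), P = (1, 0), T = (0, 1), Z = (4, 2).
1. U lies on line ZP with ZU:UP = 3:4 ⇒ U = (19/7, 8/7)
2. K is the centroid of triangle PUC ⇒ K = (26/21, 8/21)
line ZK meets UC at F = (190/91, 80/91)
K = Z + t·(F−Z) with t = 13/9, so ZK:KF = 13/9:-4/9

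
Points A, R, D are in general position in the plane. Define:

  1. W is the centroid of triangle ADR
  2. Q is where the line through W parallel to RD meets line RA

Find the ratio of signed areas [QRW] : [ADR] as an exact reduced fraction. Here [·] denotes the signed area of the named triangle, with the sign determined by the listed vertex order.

[QRW]:[ADR] = -1/9

Assign A = (0, 0), R = (1, 0), D = (0, 1) — the answer is frame-independent, so this choice is without loss of generality.
1. W is the centroid of triangle ADR ⇒ W = (1/3, 1/3)
2. Q is where the line through W parallel to RD meets line RA ⇒ Q = (2/3, 0)
2·[QRW] = 1/9, 2·[ADR] = -1
[QRW]:[ADR] = 1/9:-1 = -1/9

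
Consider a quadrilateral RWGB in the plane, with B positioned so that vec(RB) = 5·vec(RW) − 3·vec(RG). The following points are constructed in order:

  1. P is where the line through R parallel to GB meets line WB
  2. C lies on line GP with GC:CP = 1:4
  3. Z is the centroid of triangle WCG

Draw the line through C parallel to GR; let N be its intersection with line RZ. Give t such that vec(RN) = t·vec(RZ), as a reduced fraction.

t = 9/2

Assign R = (0, 0), W = (1, 0), G = (0, 1), B = (5, -3) — the answer is frame-independent, so this choice is without loss of generality.
1. P is where the line through R parallel to GB meets line WB ⇒ P = (-15, 12)
2. C lies on line GP with GC:CP = 1:4 ⇒ C = (-3, 16/5)
3. Z is the centroid of triangle WCG ⇒ Z = (-2/3, 7/5)
through C parallel to GR: direction (0, -1); meets RZ at N = (-3, 63/10)
N = R + t·(Z−R) with t = 9/2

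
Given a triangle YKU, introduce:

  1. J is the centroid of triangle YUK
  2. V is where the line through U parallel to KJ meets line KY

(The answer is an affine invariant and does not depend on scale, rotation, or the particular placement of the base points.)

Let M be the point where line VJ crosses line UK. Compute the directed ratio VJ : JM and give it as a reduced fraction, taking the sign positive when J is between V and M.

VJ:JM = -4

Assign Y = (0, 0), K = (1, 0), U = (0, 1) — the answer is frame-independent, so this choice is without loss of generality.
1. J is the centroid of triangle YUK ⇒ J = (1/3, 1/3)
2. V is where the line through U parallel to KJ meets line KY ⇒ V = (2, 0)
line VJ meets UK at M = (3/4, 1/4)
J = V + t·(M−V) with t = 4/3, so VJ:JM = 4/3:-1/3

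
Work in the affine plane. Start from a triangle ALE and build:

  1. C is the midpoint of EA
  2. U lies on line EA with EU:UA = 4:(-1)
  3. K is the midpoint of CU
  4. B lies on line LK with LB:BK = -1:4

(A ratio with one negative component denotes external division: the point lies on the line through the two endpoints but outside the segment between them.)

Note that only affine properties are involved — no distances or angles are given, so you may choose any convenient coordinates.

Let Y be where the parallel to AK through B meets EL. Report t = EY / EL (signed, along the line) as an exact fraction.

t = 4/3

Assign A = (0, 0), L = (1, 0), E = (0, 1) — the answer is frame-independent, so this choice is without loss of generality.
1. C is the midpoint of EA ⇒ C = (0, 1/2)
2. U lies on line EA with EU:UA = 4:(-1) ⇒ U = (0, -1/3)
3. K is the midpoint of CU ⇒ K = (0, 1/12)
4. B lies on line LK with LB:BK = -1:4 ⇒ B = (4/3, -1/36)
through B parallel to AK: direction (0, 1/12); meets EL at Y = (4/3, -1/3)
Y = E + t·(L−E) with t = 4/3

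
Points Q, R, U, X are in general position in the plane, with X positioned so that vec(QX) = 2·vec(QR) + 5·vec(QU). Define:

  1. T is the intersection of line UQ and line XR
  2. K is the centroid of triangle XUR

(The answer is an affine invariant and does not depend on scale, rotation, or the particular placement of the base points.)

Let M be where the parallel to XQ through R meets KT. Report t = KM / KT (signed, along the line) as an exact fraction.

Set Q = (0, 0), R = (1, 0), U = (0, 1), X = (2, 5); any affine frame gives the same invariant.
1. T is the intersection of line UQ and line XR ⇒ T = (0, -5)
2. K is the centroid of triangle XUR ⇒ K = (1, 2)
through R parallel to XQ: direction (-2, -5); meets KT at M = (5/9, -10/9)
M = K + t·(T−K) with t = 4/9

t = 4/9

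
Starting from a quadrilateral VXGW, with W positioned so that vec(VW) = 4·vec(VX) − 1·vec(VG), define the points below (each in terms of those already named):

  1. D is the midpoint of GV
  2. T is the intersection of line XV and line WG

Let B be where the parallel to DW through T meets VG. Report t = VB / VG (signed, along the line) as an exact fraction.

Set V = (0, 0), X = (1, 0), G = (0, 1), W = (4, -1); any affine frame gives the same invariant.
1. D is the midpoint of GV ⇒ D = (0, 1/2)
2. T is the intersection of line XV and line WG ⇒ T = (2, 0)
through T parallel to DW: direction (4, -3/2); meets VG at B = (0, 3/4)
B = V + t·(G−V) with t = 3/4

t = 3/4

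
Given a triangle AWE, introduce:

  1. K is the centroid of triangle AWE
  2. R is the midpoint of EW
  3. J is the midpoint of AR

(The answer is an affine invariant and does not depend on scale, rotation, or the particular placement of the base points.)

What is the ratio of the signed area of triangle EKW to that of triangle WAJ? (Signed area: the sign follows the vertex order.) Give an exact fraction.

Assign A = (0, 0), W = (1, 0), E = (0, 1) — the answer is frame-independent, so this choice is without loss of generality.
1. K is the centroid of triangle AWE ⇒ K = (1/3, 1/3)
2. R is the midpoint of EW ⇒ R = (1/2, 1/2)
3. J is the midpoint of AR ⇒ J = (1/4, 1/4)
2·[EKW] = 1/3, 2·[WAJ] = -1/4
[EKW]:[WAJ] = 1/3:-1/4 = -4/3

[EKW]:[WAJ] = -4/3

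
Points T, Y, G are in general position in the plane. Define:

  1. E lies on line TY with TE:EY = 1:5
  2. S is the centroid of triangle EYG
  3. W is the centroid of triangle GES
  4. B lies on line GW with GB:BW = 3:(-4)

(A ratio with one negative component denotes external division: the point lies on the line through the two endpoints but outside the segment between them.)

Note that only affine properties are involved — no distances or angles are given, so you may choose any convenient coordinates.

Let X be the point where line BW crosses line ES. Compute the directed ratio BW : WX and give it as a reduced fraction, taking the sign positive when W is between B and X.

Assign T = (0, 0), Y = (1, 0), G = (0, 1) — the answer is frame-independent, so this choice is without loss of generality.
1. E lies on line TY with TE:EY = 1:5 ⇒ E = (1/6, 0)
2. S is the centroid of triangle EYG ⇒ S = (7/18, 1/3)
3. W is the centroid of triangle GES ⇒ W = (5/27, 4/9)
4. B lies on line GW with GB:BW = 3:(-4) ⇒ B = (-5/9, 8/3)
line BW meets ES at X = (5/18, 1/6)
W = B + t·(X−B) with t = 8/9, so BW:WX = 8/9:1/9

BW:WX = 8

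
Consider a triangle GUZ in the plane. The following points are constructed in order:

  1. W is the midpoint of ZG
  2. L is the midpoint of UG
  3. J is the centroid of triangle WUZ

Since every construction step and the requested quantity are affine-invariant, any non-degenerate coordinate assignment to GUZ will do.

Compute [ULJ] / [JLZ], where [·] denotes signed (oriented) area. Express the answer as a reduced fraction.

Assign G = (0, 0), U = (1, 0), Z = (0, 1) — the answer is frame-independent, so this choice is without loss of generality.
1. W is the midpoint of ZG ⇒ W = (0, 1/2)
2. L is the midpoint of UG ⇒ L = (1/2, 0)
3. J is the centroid of triangle WUZ ⇒ J = (1/3, 1/2)
2·[ULJ] = -1/4, 2·[JLZ] = -1/12
[ULJ]:[JLZ] = -1/4:-1/12 = 3

[ULJ]:[JLZ] = 3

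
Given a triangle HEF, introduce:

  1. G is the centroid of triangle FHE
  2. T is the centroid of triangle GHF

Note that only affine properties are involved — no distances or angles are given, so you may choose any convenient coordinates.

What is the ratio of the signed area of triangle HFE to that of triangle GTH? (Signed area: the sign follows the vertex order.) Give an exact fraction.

Assign H = (0, 0), E = (1, 0), F = (0, 1) — the answer is frame-independent, so this choice is without loss of generality.
1. G is the centroid of triangle FHE ⇒ G = (1/3, 1/3)
2. T is the centroid of triangle GHF ⇒ T = (1/9, 4/9)
2·[HFE] = -1, 2·[GTH] = 1/9
[HFE]:[GTH] = -1:1/9 = -9

[HFE]:[GTH] = -9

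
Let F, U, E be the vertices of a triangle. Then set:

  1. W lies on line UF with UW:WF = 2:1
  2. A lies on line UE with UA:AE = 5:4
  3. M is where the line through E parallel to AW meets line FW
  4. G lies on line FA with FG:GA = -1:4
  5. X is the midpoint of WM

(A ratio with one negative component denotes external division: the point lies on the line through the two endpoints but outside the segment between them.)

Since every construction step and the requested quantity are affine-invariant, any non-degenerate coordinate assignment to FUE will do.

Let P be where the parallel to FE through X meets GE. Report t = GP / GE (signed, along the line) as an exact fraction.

t = 29/20

Work in coordinates with F = (0, 0), U = (1, 0), E = (0, 1).
1. W lies on line UF with UW:WF = 2:1 ⇒ W = (1/3, 0)
2. A lies on line UE with UA:AE = 5:4 ⇒ A = (4/9, 5/9)
3. M is where the line through E parallel to AW meets line FW ⇒ M = (-1/5, 0)
4. G lies on line FA with FG:GA = -1:4 ⇒ G = (-4/27, -5/27)
5. X is the midpoint of WM ⇒ X = (1/15, 0)
through X parallel to FE: direction (0, 1); meets GE at P = (1/15, 23/15)
P = G + t·(E−G) with t = 29/20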